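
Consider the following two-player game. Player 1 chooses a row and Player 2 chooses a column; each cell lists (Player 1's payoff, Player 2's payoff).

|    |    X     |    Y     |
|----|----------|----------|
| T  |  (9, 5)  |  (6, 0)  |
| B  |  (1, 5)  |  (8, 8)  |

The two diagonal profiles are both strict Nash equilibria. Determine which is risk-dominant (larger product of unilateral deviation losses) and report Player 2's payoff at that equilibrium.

5

At (T, X): Player 1 loses 9 − 1 = 8 by deviating; Player 2 loses 5 − 0 = 5. Product = 8·5 = 40.
At (B, Y): Player 1 loses 8 − 6 = 2 by deviating; Player 2 loses 8 − 5 = 3. Product = 2·3 = 6.
40 > 6, so (T, X) is risk-dominant. Player 2's payoff there is 5.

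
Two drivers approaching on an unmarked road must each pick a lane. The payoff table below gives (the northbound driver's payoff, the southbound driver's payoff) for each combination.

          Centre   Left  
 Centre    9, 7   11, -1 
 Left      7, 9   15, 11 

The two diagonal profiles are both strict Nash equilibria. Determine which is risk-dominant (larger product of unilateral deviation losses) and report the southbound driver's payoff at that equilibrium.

7

At both Centre: the northbound driver loses 9 − 7 = 2 by deviating; the southbound driver loses 7 − (-1) = 8. Product = 2·8 = 16.
At both Left: the northbound driver loses 15 − 11 = 4 by deviating; the southbound driver loses 11 − 9 = 2. Product = 4·2 = 8.
16 > 8, so both Centre is risk-dominant. The southbound driver's payoff there is 7.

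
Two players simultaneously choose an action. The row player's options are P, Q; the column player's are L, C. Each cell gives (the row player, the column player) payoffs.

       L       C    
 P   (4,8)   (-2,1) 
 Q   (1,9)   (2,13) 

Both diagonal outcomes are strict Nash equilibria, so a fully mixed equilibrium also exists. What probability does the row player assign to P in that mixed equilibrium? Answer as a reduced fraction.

The row player's mix p on P must make the column player indifferent between L and C.
The column player's payoff from L: 8p + 9(1−p). From C: 1p + 13(1−p).
Set equal: 7p = 4(1−p) → p = 4/11.

4/11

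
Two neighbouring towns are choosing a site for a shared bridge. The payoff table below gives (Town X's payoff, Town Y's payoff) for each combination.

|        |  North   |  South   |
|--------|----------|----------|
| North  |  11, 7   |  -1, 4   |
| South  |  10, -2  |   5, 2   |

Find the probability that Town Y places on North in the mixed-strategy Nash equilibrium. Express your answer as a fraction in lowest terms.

Town Y's mix q on North must make Town X indifferent between North and South.
Town X's payoff from North: 11q + (-1)(1−q). From South: 10q + 5(1−q).
Set equal: 1q = 6(1−q) → q = 6/7.

6/7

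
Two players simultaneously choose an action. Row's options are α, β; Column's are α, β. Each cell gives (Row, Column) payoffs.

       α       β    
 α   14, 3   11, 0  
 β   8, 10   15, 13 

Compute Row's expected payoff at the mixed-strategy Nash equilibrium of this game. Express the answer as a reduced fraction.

61/5

Column mixes with probability q on α, chosen so Row is indifferent: 14q + 11(1−q) = 8q + 15(1−q) gives q = 2/5.
Row's expected payoff (from either row, since indifferent) is 14·2/5 + 11·3/5 = 61/5.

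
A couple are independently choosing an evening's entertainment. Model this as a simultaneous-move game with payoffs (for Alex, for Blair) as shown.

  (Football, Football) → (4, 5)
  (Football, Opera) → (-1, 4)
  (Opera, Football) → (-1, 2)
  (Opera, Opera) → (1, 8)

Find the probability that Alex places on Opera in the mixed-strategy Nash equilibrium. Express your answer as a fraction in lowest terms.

1/7

Alex's mix p on Football must make Blair indifferent between Football and Opera.
Blair's payoff from Football: 5p + 2(1−p). From Opera: 4p + 8(1−p).
Set equal: 1p = 6(1−p) → p = 6/7.
Probability on Opera is 1 − 6/7 = 1/7.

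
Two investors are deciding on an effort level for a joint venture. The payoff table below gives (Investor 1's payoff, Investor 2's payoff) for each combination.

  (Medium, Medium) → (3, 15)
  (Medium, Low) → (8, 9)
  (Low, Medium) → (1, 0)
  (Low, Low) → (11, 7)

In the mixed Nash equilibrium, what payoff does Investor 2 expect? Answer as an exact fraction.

105/13

Investor 1 mixes with probability p on Medium, chosen so Investor 2 is indifferent: 15p + 0(1−p) = 9p + 7(1−p) gives p = 7/13.
Investor 2's expected payoff is 15·7/13 + 0·6/13 = 105/13.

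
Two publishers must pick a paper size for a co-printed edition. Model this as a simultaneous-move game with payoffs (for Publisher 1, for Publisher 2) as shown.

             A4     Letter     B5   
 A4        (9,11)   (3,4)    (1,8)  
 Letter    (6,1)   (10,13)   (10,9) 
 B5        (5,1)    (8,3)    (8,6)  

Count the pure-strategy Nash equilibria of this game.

2

Both A4: Publisher 1 gets 9 (best alternative 6); Publisher 2 gets 11 (best alternative 8). Neither deviates — NE.
Both Letter: Publisher 1 gets 10 (best alternative 8); Publisher 2 gets 13 (best alternative 9). Neither deviates — NE.
Both B5 is not a NE: Publisher 1 would switch to Letter (10 > 8).
No other cell survives both best-response checks, so there are 2 pure NE.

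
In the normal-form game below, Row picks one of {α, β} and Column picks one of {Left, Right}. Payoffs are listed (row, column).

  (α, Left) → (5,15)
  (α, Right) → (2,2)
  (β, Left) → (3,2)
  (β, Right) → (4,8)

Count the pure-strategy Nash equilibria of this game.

(α, Left): Row gets 5 (best alternative 3); Column gets 15 (best alternative 2). Neither deviates — NE.
(β, Right): Row gets 4 (best alternative 2); Column gets 8 (best alternative 2). Neither deviates — NE.
(α, Right) is not a NE: Row would switch to β (4 > 2).
No other cell survives both best-response checks, so there are 2 pure NE.

2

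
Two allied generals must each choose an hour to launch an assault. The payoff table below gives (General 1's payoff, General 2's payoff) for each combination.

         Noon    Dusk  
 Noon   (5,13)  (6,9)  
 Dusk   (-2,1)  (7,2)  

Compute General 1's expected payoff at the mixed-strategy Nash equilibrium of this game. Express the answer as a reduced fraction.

General 2 mixes with probability q on Noon, chosen so General 1 is indifferent: 5q + 6(1−q) = (-2)q + 7(1−q) gives q = 1/8.
General 1's expected payoff (from either row, since indifferent) is 5·1/8 + 6·7/8 = 47/8.

47/8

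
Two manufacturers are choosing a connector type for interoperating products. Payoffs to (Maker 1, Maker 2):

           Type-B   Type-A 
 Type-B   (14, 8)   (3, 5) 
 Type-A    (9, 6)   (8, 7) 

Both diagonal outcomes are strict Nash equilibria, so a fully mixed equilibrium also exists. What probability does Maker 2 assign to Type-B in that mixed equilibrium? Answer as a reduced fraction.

1/2

Maker 2's mix q on Type-B must make Maker 1 indifferent between Type-B and Type-A.
Maker 1's payoff from Type-B: 14q + 3(1−q). From Type-A: 9q + 8(1−q).
Set equal: 5q = 5(1−q) → q = 5/10 = 1/2.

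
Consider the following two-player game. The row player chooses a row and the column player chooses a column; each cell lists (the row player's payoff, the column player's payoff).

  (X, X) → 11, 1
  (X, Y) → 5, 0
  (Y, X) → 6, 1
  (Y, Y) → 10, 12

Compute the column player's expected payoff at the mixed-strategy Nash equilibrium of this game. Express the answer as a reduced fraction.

The row player mixes with probability p on X, chosen so the column player is indifferent: 1p + 1(1−p) = 0p + 12(1−p) gives p = 11/12.
The column player's expected payoff is 1·11/12 + 1·1/12 = 1.

1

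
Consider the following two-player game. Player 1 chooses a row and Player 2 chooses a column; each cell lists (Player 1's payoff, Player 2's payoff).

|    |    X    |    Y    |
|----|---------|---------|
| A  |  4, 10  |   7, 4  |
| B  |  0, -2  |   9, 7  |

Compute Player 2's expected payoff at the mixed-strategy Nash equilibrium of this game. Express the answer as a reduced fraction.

Player 1 mixes with probability p on A, chosen so Player 2 is indifferent: 10p + (-2)(1−p) = 4p + 7(1−p) gives p = 3/5.
Player 2's expected payoff is 10·3/5 + (-2)·2/5 = 26/5.

26/5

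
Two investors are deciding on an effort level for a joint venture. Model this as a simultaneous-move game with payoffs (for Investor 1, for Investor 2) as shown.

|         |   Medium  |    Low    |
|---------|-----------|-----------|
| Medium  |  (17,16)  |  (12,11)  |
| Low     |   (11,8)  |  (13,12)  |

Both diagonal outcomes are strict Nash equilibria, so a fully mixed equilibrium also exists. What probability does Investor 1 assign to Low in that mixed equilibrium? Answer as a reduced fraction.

5/9

Investor 1's mix p on Medium must make Investor 2 indifferent between Medium and Low.
Investor 2's payoff from Medium: 16p + 8(1−p). From Low: 11p + 12(1−p).
Set equal: 5p = 4(1−p) → p = 4/9.
Probability on Low is 1 − 4/9 = 5/9.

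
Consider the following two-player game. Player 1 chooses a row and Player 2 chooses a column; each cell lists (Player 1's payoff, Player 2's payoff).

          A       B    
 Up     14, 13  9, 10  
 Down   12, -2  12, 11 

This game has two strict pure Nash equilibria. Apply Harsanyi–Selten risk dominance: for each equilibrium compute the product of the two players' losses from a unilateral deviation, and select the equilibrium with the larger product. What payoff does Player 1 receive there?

12

At (Up, A): Player 1 loses 14 − 12 = 2 by deviating; Player 2 loses 13 − 10 = 3. Product = 2·3 = 6.
At (Down, B): Player 1 loses 12 − 9 = 3 by deviating; Player 2 loses 11 − (-2) = 13. Product = 3·13 = 39.
39 > 6, so (Down, B) is risk-dominant. Player 1's payoff there is 12.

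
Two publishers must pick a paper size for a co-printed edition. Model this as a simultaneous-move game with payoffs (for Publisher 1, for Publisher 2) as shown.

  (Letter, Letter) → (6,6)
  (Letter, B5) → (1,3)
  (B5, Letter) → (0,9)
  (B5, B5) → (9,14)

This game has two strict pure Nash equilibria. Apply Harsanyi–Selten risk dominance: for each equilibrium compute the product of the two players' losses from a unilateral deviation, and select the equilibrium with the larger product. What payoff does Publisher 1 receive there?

At both Letter: Publisher 1 loses 6 − 0 = 6 by deviating; Publisher 2 loses 6 − 3 = 3. Product = 6·3 = 18.
At both B5: Publisher 1 loses 9 − 1 = 8 by deviating; Publisher 2 loses 14 − 9 = 5. Product = 8·5 = 40.
40 > 18, so both B5 is risk-dominant. Publisher 1's payoff there is 9.

9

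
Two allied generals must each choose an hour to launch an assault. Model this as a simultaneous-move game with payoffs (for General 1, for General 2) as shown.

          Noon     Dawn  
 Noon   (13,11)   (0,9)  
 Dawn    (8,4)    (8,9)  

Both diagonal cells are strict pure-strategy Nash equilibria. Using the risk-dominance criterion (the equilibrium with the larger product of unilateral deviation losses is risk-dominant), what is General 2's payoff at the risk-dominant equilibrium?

At both Noon: General 1 loses 13 − 8 = 5 by deviating; General 2 loses 11 − 9 = 2. Product = 5·2 = 10.
At both Dawn: General 1 loses 8 − 0 = 8 by deviating; General 2 loses 9 − 4 = 5. Product = 8·5 = 40.
40 > 10, so both Dawn is risk-dominant. General 2's payoff there is 9.

9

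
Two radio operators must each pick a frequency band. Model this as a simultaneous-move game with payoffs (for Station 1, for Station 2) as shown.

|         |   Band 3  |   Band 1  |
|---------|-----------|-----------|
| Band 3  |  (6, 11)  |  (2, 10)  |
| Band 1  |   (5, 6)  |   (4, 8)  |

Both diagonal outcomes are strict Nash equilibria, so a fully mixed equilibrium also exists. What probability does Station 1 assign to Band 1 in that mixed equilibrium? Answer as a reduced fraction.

1/3

Station 1's mix p on Band 3 must make Station 2 indifferent between Band 3 and Band 1.
Station 2's payoff from Band 3: 11p + 6(1−p). From Band 1: 10p + 8(1−p).
Set equal: 1p = 2(1−p) → p = 2/3.
Probability on Band 1 is 1 − 2/3 = 1/3.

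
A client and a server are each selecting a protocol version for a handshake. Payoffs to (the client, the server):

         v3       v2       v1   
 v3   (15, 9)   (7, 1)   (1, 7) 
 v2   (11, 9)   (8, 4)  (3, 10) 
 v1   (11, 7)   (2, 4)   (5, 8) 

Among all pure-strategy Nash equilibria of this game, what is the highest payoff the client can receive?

Both v3 is a pure NE (the client: 15 ≥ 11; the server: 9 ≥ 7). The client gets 15.
Both v1 is a pure NE (the client: 5 ≥ 3; the server: 8 ≥ 7). The client gets 5.
Every other cell has a profitable deviation for at least one player. Highest of {15, 5} is 15.

15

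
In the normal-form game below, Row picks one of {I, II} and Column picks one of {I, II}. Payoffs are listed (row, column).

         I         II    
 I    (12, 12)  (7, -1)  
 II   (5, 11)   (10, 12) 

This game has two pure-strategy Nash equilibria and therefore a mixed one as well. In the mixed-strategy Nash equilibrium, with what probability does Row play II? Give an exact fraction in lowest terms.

Row's mix p on I must make Column indifferent between I and II.
Column's payoff from I: 12p + 11(1−p). From II: (-1)p + 12(1−p).
Set equal: 13p = 1(1−p) → p = 1/14.
Probability on II is 1 − 1/14 = 13/14.

13/14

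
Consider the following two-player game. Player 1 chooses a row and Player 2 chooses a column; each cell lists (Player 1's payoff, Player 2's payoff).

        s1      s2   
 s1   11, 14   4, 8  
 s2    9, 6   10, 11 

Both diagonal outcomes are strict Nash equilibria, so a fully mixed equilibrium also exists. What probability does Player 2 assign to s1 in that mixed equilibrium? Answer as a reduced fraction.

Player 2's mix q on s1 must make Player 1 indifferent between s1 and s2.
Player 1's payoff from s1: 11q + 4(1−q). From s2: 9q + 10(1−q).
Set equal: 2q = 6(1−q) → q = 6/8 = 3/4.

3/4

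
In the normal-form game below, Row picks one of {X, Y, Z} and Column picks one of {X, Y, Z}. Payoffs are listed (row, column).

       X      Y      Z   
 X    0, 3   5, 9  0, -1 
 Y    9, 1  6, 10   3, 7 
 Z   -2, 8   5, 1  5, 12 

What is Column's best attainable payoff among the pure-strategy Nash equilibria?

Both Y is a pure NE (Row: 6 ≥ 5; Column: 10 ≥ 7). Column gets 10.
Both Z is a pure NE (Row: 5 ≥ 3; Column: 12 ≥ 8). Column gets 12.
Every other cell has a profitable deviation for at least one player. Highest of {10, 12} is 12.

12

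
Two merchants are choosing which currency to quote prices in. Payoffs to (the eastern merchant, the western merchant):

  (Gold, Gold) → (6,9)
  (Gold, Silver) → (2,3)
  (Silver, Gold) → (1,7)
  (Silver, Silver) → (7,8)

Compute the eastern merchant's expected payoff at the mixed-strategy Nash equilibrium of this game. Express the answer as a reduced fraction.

4

The western merchant mixes with probability q on Gold, chosen so the eastern merchant is indifferent: 6q + 2(1−q) = 1q + 7(1−q) gives q = 1/2.
The eastern merchant's expected payoff (from either row, since indifferent) is 6·1/2 + 2·1/2 = 4.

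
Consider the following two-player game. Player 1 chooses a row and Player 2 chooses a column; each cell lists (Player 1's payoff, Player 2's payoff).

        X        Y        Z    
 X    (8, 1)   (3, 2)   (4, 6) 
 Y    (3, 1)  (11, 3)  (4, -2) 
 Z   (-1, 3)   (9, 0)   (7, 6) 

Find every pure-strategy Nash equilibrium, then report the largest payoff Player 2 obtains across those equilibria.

Both Y is a pure NE (Player 1: 11 ≥ 9; Player 2: 3 ≥ 1). Player 2 gets 3.
Both Z is a pure NE (Player 1: 7 ≥ 4; Player 2: 6 ≥ 3). Player 2 gets 6.
Every other cell has a profitable deviation for at least one player. Highest of {3, 6} is 6.

6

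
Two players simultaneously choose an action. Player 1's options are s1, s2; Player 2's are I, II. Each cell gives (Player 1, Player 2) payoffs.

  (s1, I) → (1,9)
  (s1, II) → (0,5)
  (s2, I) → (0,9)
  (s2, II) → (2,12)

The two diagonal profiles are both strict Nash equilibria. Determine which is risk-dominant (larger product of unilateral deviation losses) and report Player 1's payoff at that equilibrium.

2

At (s1, I): Player 1 loses 1 − 0 = 1 by deviating; Player 2 loses 9 − 5 = 4. Product = 1·4 = 4.
At (s2, II): Player 1 loses 2 − 0 = 2 by deviating; Player 2 loses 12 − 9 = 3. Product = 2·3 = 6.
6 > 4, so (s2, II) is risk-dominant. Player 1's payoff there is 2.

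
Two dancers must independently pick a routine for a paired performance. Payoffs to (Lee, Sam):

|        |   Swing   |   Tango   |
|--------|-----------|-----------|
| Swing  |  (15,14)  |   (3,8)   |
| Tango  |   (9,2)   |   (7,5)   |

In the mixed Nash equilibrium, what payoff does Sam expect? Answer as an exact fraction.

Lee mixes with probability p on Swing, chosen so Sam is indifferent: 14p + 2(1−p) = 8p + 5(1−p) gives p = 1/3.
Sam's expected payoff is 14·1/3 + 2·2/3 = 6.

6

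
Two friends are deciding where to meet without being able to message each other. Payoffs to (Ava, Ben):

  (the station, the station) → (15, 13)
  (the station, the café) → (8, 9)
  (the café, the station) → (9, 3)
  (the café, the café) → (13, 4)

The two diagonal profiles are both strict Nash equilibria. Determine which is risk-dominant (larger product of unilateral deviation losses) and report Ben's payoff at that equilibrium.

13

At both the station: Ava loses 15 − 9 = 6 by deviating; Ben loses 13 − 9 = 4. Product = 6·4 = 24.
At both the café: Ava loses 13 − 8 = 5 by deviating; Ben loses 4 − 3 = 1. Product = 5·1 = 5.
24 > 5, so both the station is risk-dominant. Ben's payoff there is 13.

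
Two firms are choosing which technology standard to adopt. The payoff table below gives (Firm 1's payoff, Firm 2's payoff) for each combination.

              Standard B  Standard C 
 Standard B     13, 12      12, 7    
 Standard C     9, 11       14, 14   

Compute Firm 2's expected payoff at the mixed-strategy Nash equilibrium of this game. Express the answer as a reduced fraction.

Firm 1 mixes with probability p on Standard B, chosen so Firm 2 is indifferent: 12p + 11(1−p) = 7p + 14(1−p) gives p = 3/8.
Firm 2's expected payoff is 12·3/8 + 11·5/8 = 91/8.

91/8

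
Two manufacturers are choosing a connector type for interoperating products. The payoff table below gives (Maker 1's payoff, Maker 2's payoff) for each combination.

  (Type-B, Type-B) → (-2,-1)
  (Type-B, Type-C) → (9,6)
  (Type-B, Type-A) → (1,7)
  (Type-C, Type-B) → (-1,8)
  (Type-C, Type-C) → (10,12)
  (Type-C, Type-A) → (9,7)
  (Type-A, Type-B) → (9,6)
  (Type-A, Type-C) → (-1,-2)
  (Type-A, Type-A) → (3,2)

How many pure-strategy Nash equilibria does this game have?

Both Type-C: Maker 1 gets 10 (best alternative 9); Maker 2 gets 12 (best alternative 8). Neither deviates — NE.
(Type-A, Type-B): Maker 1 gets 9 (best alternative -1); Maker 2 gets 6 (best alternative 2). Neither deviates — NE.
Both Type-B is not a NE: Maker 1 would switch to Type-A (9 > -2).
No other cell survives both best-response checks, so there are 2 pure NE.

2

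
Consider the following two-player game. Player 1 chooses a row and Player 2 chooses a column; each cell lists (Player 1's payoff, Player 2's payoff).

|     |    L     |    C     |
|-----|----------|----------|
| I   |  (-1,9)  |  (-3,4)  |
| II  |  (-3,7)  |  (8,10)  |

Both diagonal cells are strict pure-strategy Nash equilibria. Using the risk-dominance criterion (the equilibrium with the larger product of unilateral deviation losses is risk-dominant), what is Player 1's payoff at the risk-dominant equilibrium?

8

At (I, L): Player 1 loses -1 − (-3) = 2 by deviating; Player 2 loses 9 − 4 = 5. Product = 2·5 = 10.
At (II, C): Player 1 loses 8 − (-3) = 11 by deviating; Player 2 loses 10 − 7 = 3. Product = 11·3 = 33.
33 > 10, so (II, C) is risk-dominant. Player 1's payoff there is 8.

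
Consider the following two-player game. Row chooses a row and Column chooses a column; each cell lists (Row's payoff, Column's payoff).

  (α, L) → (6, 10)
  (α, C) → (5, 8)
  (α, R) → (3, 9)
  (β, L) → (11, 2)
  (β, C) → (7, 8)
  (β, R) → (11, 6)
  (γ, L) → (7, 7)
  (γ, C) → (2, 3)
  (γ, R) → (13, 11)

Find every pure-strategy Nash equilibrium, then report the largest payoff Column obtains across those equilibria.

11

(β, C) is a pure NE (Row: 7 ≥ 5; Column: 8 ≥ 6). Column gets 8.
(γ, R) is a pure NE (Row: 13 ≥ 11; Column: 11 ≥ 7). Column gets 11.
Every other cell has a profitable deviation for at least one player. Highest of {8, 11} is 11.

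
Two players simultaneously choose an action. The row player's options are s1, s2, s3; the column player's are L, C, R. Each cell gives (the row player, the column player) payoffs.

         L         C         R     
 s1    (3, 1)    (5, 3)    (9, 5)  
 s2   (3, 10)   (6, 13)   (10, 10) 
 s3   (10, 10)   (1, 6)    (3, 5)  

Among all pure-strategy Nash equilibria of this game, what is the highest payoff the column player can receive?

13

(s2, C) is a pure NE (the row player: 6 ≥ 5; the column player: 13 ≥ 10). The column player gets 13.
(s3, L) is a pure NE (the row player: 10 ≥ 3; the column player: 10 ≥ 6). The column player gets 10.
Every other cell has a profitable deviation for at least one player. Highest of {13, 10} is 13.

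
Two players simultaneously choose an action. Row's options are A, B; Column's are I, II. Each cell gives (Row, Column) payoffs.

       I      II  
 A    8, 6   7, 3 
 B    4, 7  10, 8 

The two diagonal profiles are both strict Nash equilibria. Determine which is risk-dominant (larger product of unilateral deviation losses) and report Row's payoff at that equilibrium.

8

At (A, I): Row loses 8 − 4 = 4 by deviating; Column loses 6 − 3 = 3. Product = 4·3 = 12.
At (B, II): Row loses 10 − 7 = 3 by deviating; Column loses 8 − 7 = 1. Product = 3·1 = 3.
12 > 3, so (A, I) is risk-dominant. Row's payoff there is 8.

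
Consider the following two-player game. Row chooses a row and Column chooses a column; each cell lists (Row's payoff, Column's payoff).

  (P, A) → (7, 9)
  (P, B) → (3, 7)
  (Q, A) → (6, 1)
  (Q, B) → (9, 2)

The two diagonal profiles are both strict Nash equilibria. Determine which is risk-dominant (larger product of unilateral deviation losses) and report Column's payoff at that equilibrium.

2

At (P, A): Row loses 7 − 6 = 1 by deviating; Column loses 9 − 7 = 2. Product = 1·2 = 2.
At (Q, B): Row loses 9 − 3 = 6 by deviating; Column loses 2 − 1 = 1. Product = 6·1 = 6.
6 > 2, so (Q, B) is risk-dominant. Column's payoff there is 2.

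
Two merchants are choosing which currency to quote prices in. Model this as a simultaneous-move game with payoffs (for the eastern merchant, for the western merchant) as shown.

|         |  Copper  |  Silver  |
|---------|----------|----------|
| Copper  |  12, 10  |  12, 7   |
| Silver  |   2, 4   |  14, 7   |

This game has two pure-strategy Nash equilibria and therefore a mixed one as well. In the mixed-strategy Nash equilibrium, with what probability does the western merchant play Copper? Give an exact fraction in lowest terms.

1/6

The western merchant's mix q on Copper must make the eastern merchant indifferent between Copper and Silver.
The eastern merchant's payoff from Copper: 12q + 12(1−q). From Silver: 2q + 14(1−q).
Set equal: 10q = 2(1−q) → q = 2/12 = 1/6.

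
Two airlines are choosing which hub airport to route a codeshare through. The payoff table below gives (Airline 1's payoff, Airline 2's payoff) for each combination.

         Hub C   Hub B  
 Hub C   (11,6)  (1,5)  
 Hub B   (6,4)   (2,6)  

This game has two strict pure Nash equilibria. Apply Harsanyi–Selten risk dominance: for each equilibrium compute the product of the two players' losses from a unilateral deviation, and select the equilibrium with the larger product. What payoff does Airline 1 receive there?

11

At both Hub C: Airline 1 loses 11 − 6 = 5 by deviating; Airline 2 loses 6 − 5 = 1. Product = 5·1 = 5.
At both Hub B: Airline 1 loses 2 − 1 = 1 by deviating; Airline 2 loses 6 − 4 = 2. Product = 1·2 = 2.
5 > 2, so both Hub C is risk-dominant. Airline 1's payoff there is 11.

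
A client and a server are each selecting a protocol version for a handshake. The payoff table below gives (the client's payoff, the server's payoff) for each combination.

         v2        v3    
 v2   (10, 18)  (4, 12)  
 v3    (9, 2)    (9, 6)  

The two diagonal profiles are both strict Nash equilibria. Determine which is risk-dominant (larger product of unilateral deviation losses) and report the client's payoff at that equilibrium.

9

At both v2: the client loses 10 − 9 = 1 by deviating; the server loses 18 − 12 = 6. Product = 1·6 = 6.
At both v3: the client loses 9 − 4 = 5 by deviating; the server loses 6 − 2 = 4. Product = 5·4 = 20.
20 > 6, so both v3 is risk-dominant. The client's payoff there is 9.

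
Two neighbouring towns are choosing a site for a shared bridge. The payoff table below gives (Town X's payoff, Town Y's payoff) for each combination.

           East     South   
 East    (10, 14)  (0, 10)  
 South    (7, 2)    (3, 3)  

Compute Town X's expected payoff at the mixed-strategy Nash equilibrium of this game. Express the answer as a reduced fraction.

Town Y mixes with probability q on East, chosen so Town X is indifferent: 10q + 0(1−q) = 7q + 3(1−q) gives q = 1/2.
Town X's expected payoff (from either row, since indifferent) is 10·1/2 + 0·1/2 = 5.

5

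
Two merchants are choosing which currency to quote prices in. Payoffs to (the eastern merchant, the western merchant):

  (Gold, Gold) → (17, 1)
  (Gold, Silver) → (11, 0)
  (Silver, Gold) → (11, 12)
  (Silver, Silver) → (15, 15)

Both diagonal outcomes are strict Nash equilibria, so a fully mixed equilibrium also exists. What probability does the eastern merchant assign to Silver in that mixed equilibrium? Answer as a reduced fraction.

1/4

The eastern merchant's mix p on Gold must make the western merchant indifferent between Gold and Silver.
The western merchant's payoff from Gold: 1p + 12(1−p). From Silver: 0p + 15(1−p).
Set equal: 1p = 3(1−p) → p = 3/4.
Probability on Silver is 1 − 3/4 = 1/4.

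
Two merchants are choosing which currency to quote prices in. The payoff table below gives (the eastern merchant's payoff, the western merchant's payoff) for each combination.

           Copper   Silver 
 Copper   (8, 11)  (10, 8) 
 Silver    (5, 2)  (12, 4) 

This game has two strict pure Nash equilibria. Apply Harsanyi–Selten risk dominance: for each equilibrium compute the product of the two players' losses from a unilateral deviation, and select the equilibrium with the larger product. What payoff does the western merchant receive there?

11

At both Copper: the eastern merchant loses 8 − 5 = 3 by deviating; the western merchant loses 11 − 8 = 3. Product = 3·3 = 9.
At both Silver: the eastern merchant loses 12 − 10 = 2 by deviating; the western merchant loses 4 − 2 = 2. Product = 2·2 = 4.
9 > 4, so both Copper is risk-dominant. The western merchant's payoff there is 11.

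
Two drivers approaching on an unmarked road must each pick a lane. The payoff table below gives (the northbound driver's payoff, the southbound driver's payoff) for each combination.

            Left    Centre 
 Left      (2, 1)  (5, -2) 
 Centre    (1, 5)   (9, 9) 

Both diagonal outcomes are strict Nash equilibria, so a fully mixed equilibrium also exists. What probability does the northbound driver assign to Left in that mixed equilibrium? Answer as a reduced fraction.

4/7

The northbound driver's mix p on Left must make the southbound driver indifferent between Left and Centre.
The southbound driver's payoff from Left: 1p + 5(1−p). From Centre: (-2)p + 9(1−p).
Set equal: 3p = 4(1−p) → p = 4/7.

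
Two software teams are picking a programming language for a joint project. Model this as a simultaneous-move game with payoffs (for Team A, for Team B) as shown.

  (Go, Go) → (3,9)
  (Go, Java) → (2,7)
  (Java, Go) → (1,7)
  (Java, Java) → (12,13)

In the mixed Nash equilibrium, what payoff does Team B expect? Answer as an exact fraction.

Team A mixes with probability p on Go, chosen so Team B is indifferent: 9p + 7(1−p) = 7p + 13(1−p) gives p = 3/4.
Team B's expected payoff is 9·3/4 + 7·1/4 = 17/2.

17/2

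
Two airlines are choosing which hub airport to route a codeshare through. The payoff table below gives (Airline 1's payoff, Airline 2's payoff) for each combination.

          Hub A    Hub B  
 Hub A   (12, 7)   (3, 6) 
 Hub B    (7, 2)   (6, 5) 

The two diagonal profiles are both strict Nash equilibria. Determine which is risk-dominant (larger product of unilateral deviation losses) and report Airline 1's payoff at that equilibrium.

6

At both Hub A: Airline 1 loses 12 − 7 = 5 by deviating; Airline 2 loses 7 − 6 = 1. Product = 5·1 = 5.
At both Hub B: Airline 1 loses 6 − 3 = 3 by deviating; Airline 2 loses 5 − 2 = 3. Product = 3·3 = 9.
9 > 5, so both Hub B is risk-dominant. Airline 1's payoff there is 6.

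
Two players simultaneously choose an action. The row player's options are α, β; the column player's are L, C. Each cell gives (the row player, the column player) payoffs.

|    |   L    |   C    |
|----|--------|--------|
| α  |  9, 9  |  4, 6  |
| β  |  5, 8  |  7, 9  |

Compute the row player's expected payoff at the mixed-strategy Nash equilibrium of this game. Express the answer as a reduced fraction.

43/7

The column player mixes with probability q on L, chosen so the row player is indifferent: 9q + 4(1−q) = 5q + 7(1−q) gives q = 3/7.
The row player's expected payoff (from either row, since indifferent) is 9·3/7 + 4·4/7 = 43/7.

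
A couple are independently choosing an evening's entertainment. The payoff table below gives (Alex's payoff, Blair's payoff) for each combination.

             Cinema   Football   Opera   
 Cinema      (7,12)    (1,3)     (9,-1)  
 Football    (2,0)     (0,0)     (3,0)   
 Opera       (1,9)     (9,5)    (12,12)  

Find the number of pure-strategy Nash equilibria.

Both Cinema: Alex gets 7 (best alternative 2); Blair gets 12 (best alternative 3). Neither deviates — NE.
Both Opera: Alex gets 12 (best alternative 9); Blair gets 12 (best alternative 9). Neither deviates — NE.
Both Football is not a NE: Alex would switch to Opera (9 > 0).
No other cell survives both best-response checks, so there are 2 pure NE.

2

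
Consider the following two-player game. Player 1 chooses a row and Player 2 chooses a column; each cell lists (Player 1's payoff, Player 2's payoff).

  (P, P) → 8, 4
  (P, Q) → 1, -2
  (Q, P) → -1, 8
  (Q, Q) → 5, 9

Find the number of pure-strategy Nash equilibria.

Both P: Player 1 gets 8 (best alternative -1); Player 2 gets 4 (best alternative -2). Neither deviates — NE.
Both Q: Player 1 gets 5 (best alternative 1); Player 2 gets 9 (best alternative 8). Neither deviates — NE.
(Q, P) is not a NE: Player 1 would switch to P (8 > -1).
No other cell survives both best-response checks, so there are 2 pure NE.

2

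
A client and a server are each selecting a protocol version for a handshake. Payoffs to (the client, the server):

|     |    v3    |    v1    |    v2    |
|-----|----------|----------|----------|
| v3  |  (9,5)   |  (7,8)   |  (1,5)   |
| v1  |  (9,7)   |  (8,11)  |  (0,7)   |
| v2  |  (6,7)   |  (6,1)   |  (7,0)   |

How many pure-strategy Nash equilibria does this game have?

1

Both v1: the client gets 8 (best alternative 7); the server gets 11 (best alternative 7). Neither deviates — NE.
Both v2 is not a NE: the server would switch to v3 (7 > 0).
No other cell survives both best-response checks, so there is 1 pure NE.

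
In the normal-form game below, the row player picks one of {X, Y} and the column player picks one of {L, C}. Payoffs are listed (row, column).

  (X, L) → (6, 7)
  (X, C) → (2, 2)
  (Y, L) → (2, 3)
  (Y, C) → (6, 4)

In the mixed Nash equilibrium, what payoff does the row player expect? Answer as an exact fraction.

The column player mixes with probability q on L, chosen so the row player is indifferent: 6q + 2(1−q) = 2q + 6(1−q) gives q = 1/2.
The row player's expected payoff (from either row, since indifferent) is 6·1/2 + 2·1/2 = 4.

4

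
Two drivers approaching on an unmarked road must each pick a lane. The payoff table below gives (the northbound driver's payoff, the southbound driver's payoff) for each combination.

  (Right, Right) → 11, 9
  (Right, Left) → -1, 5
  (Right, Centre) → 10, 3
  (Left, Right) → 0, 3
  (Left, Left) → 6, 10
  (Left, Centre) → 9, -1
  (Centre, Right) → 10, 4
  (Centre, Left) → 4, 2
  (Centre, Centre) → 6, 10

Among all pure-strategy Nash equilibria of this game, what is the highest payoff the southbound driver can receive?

Both Right is a pure NE (the northbound driver: 11 ≥ 10; the southbound driver: 9 ≥ 5). The southbound driver gets 9.
Both Left is a pure NE (the northbound driver: 6 ≥ 4; the southbound driver: 10 ≥ 3). The southbound driver gets 10.
Every other cell has a profitable deviation for at least one player. Highest of {9, 10} is 10.

10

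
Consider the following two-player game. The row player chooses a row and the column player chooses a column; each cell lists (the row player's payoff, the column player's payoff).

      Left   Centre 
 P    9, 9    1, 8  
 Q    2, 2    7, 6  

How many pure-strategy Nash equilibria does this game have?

(P, Left): the row player gets 9 (best alternative 2); the column player gets 9 (best alternative 8). Neither deviates — NE.
(Q, Centre): the row player gets 7 (best alternative 1); the column player gets 6 (best alternative 2). Neither deviates — NE.
(Q, Left) is not a NE: the row player would switch to P (9 > 2).
No other cell survives both best-response checks, so there are 2 pure NE.

2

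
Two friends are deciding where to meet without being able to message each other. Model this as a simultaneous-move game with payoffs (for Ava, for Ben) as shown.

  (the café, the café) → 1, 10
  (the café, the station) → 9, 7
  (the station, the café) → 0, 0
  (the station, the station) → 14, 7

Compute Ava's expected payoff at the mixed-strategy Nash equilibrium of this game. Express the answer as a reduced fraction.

Ben mixes with probability q on the café, chosen so Ava is indifferent: 1q + 9(1−q) = 0q + 14(1−q) gives q = 5/6.
Ava's expected payoff (from either row, since indifferent) is 1·5/6 + 9·1/6 = 7/3.

7/3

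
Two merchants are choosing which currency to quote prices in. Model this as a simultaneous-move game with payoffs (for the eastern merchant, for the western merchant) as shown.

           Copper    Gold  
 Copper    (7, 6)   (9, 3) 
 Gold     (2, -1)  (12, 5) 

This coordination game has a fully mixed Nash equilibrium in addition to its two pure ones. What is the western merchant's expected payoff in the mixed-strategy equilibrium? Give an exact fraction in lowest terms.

The eastern merchant mixes with probability p on Copper, chosen so the western merchant is indifferent: 6p + (-1)(1−p) = 3p + 5(1−p) gives p = 2/3.
The western merchant's expected payoff is 6·2/3 + (-1)·1/3 = 11/3.

11/3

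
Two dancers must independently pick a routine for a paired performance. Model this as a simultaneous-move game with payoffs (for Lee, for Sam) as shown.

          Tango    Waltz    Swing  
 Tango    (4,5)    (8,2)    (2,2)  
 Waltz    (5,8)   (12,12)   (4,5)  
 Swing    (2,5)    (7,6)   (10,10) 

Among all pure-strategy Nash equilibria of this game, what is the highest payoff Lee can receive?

12

Both Waltz is a pure NE (Lee: 12 ≥ 8; Sam: 12 ≥ 8). Lee gets 12.
Both Swing is a pure NE (Lee: 10 ≥ 4; Sam: 10 ≥ 6). Lee gets 10.
Every other cell has a profitable deviation for at least one player. Highest of {12, 10} is 12.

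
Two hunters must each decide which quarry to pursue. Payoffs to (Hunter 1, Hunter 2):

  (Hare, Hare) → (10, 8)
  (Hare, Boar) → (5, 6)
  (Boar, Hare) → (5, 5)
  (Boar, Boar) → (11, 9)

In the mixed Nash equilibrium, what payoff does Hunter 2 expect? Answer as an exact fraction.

Hunter 1 mixes with probability p on Hare, chosen so Hunter 2 is indifferent: 8p + 5(1−p) = 6p + 9(1−p) gives p = 2/3.
Hunter 2's expected payoff is 8·2/3 + 5·1/3 = 7.

7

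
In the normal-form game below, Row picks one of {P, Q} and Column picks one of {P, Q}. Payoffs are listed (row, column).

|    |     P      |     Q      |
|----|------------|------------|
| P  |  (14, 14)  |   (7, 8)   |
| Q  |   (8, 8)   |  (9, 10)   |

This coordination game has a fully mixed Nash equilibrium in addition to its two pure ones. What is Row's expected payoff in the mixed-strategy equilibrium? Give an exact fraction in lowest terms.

Column mixes with probability q on P, chosen so Row is indifferent: 14q + 7(1−q) = 8q + 9(1−q) gives q = 1/4.
Row's expected payoff (from either row, since indifferent) is 14·1/4 + 7·3/4 = 35/4.

35/4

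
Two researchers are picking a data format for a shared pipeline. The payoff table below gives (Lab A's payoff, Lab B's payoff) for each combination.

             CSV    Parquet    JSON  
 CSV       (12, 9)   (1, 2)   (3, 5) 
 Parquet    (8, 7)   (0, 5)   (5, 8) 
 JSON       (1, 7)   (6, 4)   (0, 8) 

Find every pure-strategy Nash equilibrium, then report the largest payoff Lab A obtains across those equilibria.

Both CSV is a pure NE (Lab A: 12 ≥ 8; Lab B: 9 ≥ 5). Lab A gets 12.
(Parquet, JSON) is a pure NE (Lab A: 5 ≥ 3; Lab B: 8 ≥ 7). Lab A gets 5.
Every other cell has a profitable deviation for at least one player. Highest of {12, 5} is 12.

12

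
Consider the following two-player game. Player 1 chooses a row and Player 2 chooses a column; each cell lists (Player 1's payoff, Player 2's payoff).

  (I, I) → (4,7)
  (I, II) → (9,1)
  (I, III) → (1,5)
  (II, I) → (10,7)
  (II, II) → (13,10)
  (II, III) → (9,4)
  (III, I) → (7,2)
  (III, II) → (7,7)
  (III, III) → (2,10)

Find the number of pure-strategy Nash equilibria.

Both II: Player 1 gets 13 (best alternative 9); Player 2 gets 10 (best alternative 7). Neither deviates — NE.
Both I is not a NE: Player 1 would switch to II (10 > 4).
No other cell survives both best-response checks, so there is 1 pure NE.

1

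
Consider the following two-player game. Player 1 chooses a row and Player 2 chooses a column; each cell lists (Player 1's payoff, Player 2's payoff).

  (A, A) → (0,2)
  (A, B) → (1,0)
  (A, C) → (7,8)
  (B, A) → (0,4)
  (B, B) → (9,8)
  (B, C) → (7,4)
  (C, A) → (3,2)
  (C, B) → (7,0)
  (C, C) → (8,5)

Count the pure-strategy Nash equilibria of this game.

2

Both B: Player 1 gets 9 (best alternative 7); Player 2 gets 8 (best alternative 4). Neither deviates — NE.
Both C: Player 1 gets 8 (best alternative 7); Player 2 gets 5 (best alternative 2). Neither deviates — NE.
Both A is not a NE: Player 1 would switch to C (3 > 0).
No other cell survives both best-response checks, so there are 2 pure NE.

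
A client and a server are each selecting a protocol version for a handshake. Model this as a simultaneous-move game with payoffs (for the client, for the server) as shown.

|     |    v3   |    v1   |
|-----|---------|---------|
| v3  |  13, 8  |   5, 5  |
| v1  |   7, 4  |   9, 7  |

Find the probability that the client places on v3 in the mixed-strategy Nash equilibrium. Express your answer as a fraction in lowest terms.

1/2

The client's mix p on v3 must make the server indifferent between v3 and v1.
The server's payoff from v3: 8p + 4(1−p). From v1: 5p + 7(1−p).
Set equal: 3p = 3(1−p) → p = 3/6 = 1/2.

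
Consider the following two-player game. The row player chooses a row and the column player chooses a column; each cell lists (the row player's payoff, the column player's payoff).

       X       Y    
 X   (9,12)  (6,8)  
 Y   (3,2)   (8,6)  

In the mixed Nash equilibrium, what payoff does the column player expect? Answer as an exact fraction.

The row player mixes with probability p on X, chosen so the column player is indifferent: 12p + 2(1−p) = 8p + 6(1−p) gives p = 1/2.
The column player's expected payoff is 12·1/2 + 2·1/2 = 7.

7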